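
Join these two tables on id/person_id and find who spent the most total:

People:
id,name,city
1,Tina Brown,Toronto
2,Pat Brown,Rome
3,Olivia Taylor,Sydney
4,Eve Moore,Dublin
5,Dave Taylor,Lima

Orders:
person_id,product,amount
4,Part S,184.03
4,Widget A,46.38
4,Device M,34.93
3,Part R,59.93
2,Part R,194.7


Join on: people.id = orders.person_id

Joined rows:
  Eve Moore (Dublin) bought Part S for $184.03
  Eve Moore (Dublin) bought Widget A for $46.38
  Eve Moore (Dublin) bought Device M for $34.93
  Olivia Taylor (Sydney) bought Part R for $59.93
  Pat Brown (Rome) bought Part R for $194.7

Total per person:
  Eve Moore: $265.34
  Pat Brown: $194.70
  Olivia Taylor: $59.93

Top spender: Eve Moore ($265.34)

Eve Moore ($265.34)


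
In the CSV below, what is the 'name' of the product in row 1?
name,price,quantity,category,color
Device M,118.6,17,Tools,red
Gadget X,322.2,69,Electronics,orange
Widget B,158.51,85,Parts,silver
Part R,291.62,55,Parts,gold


Query: Row 1 ('Device M'), column 'name'
Value: Device M

Device M


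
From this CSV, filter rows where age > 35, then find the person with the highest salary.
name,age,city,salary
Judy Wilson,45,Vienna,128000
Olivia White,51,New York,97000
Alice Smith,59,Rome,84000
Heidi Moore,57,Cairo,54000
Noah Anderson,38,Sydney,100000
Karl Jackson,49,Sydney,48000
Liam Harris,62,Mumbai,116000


Filter: age > 35
Sort by: salary (descending)

Filtered records (7):
  Judy Wilson, age 45, salary $128000
  Liam Harris, age 62, salary $116000
  Noah Anderson, age 38, salary $100000
  Olivia White, age 51, salary $97000
  Alice Smith, age 59, salary $84000
  Heidi Moore, age 57, salary $54000
  Karl Jackson, age 49, salary $48000

Highest salary: Judy Wilson ($128000)

Judy Wilson


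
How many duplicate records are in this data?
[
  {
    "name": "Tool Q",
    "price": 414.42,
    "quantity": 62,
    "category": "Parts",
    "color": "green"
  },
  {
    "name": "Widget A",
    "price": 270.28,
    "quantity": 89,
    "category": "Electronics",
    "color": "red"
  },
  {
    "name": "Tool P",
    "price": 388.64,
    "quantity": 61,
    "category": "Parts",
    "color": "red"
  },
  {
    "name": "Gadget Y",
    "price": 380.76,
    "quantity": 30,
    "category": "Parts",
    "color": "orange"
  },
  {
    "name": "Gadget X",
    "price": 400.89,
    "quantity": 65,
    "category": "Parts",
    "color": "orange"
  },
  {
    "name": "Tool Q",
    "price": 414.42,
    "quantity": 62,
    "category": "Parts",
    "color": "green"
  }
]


Checking 6 records for duplicates:

  Row 1: Tool Q ($414.42, qty 62)
  Row 2: Widget A ($270.28, qty 89)
  Row 3: Tool P ($388.64, qty 61)
  Row 4: Gadget Y ($380.76, qty 30)
  Row 5: Gadget X ($400.89, qty 65)
  Row 6: Tool Q ($414.42, qty 62) <-- DUPLICATE

Duplicates found: 1
Unique records: 5

1 duplicates, 5 unique


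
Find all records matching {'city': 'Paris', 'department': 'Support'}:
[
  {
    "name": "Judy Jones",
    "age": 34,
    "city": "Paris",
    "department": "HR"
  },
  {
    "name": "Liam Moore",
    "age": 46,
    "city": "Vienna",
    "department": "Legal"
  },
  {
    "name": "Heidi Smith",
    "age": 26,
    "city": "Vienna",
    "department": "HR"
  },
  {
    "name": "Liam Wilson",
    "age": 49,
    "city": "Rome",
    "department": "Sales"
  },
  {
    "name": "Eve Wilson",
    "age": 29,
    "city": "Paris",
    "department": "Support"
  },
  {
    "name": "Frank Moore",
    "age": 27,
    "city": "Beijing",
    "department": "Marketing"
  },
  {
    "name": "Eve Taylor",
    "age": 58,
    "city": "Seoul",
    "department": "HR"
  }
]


Search criteria: {'city': 'Paris', 'department': 'Support'}

Checking 7 records:
  Judy Jones: {city: Paris, department: HR}
  Liam Moore: {city: Vienna, department: Legal}
  Heidi Smith: {city: Vienna, department: HR}
  Liam Wilson: {city: Rome, department: Sales}
  Eve Wilson: {city: Paris, department: Support} <-- MATCH
  Frank Moore: {city: Beijing, department: Marketing}
  Eve Taylor: {city: Seoul, department: HR}

Matches: ["Eve Wilson"]

["Eve Wilson"]


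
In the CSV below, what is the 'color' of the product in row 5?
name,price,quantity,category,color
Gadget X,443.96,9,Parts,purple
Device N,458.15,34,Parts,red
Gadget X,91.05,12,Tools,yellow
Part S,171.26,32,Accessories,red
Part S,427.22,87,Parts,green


Query: Row 5 ('Part S'), column 'color'
Value: green

green


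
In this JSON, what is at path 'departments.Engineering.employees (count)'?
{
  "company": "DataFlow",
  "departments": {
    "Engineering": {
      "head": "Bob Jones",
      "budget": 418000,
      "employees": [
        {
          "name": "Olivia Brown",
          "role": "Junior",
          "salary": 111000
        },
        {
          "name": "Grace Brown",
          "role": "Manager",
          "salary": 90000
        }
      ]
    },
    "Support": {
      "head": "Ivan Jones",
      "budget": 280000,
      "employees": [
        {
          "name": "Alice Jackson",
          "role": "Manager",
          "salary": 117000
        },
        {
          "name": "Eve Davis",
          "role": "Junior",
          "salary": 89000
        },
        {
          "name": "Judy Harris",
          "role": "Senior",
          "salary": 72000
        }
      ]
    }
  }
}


Path: departments.Engineering.employees (count)

Navigate:
  -> departments
  -> Engineering
  -> employees (array, length 2)

2


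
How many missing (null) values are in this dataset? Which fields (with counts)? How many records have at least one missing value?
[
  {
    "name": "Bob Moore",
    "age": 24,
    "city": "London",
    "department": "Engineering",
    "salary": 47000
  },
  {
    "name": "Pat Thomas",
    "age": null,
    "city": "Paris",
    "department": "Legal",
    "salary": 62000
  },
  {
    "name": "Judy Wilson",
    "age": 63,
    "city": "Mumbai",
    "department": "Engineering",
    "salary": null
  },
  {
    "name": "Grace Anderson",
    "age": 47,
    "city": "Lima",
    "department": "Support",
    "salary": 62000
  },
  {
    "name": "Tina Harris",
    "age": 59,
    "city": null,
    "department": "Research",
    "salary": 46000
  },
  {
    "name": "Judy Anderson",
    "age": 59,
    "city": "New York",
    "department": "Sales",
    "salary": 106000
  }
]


Checking for missing (null) values in 6 records:

  Bob Moore: complete
  Pat Thomas: age
  Judy Wilson: salary
  Grace Anderson: complete
  Tina Harris: city
  Judy Anderson: complete

Per field:
  name: 0 missing
  age: 1 missing
  city: 1 missing
  department: 0 missing
  salary: 1 missing

Total missing values: 3
Records with any missing: 3

3 missing values (age: 1, city: 1, salary: 1); 3 incomplete records


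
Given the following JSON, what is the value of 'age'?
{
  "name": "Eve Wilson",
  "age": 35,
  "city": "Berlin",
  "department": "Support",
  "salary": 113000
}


Looking up field 'age'
Value: 35

35


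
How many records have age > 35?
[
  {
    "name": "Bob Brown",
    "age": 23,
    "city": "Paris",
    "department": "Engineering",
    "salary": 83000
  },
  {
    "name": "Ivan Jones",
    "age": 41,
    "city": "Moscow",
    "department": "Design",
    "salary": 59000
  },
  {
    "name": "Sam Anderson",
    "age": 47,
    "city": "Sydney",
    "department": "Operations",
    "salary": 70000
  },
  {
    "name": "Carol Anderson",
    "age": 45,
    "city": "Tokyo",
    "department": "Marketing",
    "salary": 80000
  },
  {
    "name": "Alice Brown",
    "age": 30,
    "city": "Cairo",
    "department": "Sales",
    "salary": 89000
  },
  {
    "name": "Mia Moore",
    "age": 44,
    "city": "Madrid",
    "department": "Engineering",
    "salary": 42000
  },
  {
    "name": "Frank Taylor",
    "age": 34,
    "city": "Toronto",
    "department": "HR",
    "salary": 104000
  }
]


Data: 7 records
Condition: age > 35

Checking each record:
  Bob Brown: 23
  Ivan Jones: 41 MATCH
  Sam Anderson: 47 MATCH
  Carol Anderson: 45 MATCH
  Alice Brown: 30
  Mia Moore: 44 MATCH
  Frank Taylor: 34

Count: 4

4


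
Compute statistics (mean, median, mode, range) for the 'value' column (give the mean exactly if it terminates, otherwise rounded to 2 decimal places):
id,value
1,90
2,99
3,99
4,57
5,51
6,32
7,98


Data: [90, 99, 99, 57, 51, 32, 98]
Count: 7
Sum: 526
Mean: 526/7 ≈ 75.14 (rounded to 2 decimal places)
Sorted: [32, 51, 57, 90, 98, 99, 99]
Median: 90.0
Mode: 99 (2 times)
Range: 99 - 32 = 67
Min: 32, Max: 99

mean≈75.14, median=90.0, mode=99, range=67


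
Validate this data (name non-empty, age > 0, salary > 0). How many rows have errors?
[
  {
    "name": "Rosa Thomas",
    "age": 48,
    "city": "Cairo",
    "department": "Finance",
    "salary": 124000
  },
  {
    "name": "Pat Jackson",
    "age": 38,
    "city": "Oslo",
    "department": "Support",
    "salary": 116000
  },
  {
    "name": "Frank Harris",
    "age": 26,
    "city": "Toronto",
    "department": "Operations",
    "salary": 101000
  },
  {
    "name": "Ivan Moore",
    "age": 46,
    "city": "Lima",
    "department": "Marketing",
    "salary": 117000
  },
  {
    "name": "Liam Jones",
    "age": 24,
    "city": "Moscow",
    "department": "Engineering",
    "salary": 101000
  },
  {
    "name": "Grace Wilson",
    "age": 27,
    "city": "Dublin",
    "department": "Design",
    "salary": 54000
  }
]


Validating 6 records:
Rules: name non-empty, age > 0, salary > 0

  Row 1 (Rosa Thomas): OK
  Row 2 (Pat Jackson): OK
  Row 3 (Frank Harris): OK
  Row 4 (Ivan Moore): OK
  Row 5 (Liam Jones): OK
  Row 6 (Grace Wilson): OK

Total errors: 0

0 errors


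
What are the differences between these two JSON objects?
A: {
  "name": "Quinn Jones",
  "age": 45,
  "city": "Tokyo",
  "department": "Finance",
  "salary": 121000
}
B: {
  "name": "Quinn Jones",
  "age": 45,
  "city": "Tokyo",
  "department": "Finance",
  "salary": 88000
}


Comparing each field (in key order):
  name: same
  age: same
  city: same
  department: same
  salary: DIFFERENT
Differences:
  salary: 121000 -> 88000

1 field(s) changed

1 change: salary


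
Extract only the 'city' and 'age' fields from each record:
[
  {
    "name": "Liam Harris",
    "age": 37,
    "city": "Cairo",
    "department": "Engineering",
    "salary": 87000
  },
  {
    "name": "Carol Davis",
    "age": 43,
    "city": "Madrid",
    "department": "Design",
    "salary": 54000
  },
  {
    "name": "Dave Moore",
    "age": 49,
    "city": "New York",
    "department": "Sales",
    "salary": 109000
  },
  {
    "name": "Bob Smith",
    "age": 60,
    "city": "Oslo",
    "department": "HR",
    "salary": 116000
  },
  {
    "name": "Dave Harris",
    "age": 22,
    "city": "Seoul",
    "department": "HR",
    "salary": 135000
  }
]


Original: 5 records with fields: name, age, city, department, salary
Keep: ['city', 'age']
Drop: ['name', 'department', 'salary']
Result: 5 records, 2 fields each

[
  {
    "city": "Cairo",
    "age": 37
  },
  {
    "city": "Madrid",
    "age": 43
  },
  {
    "city": "New York",
    "age": 49
  },
  {
    "city": "Oslo",
    "age": 60
  },
  {
    "city": "Seoul",
    "age": 22
  }
]


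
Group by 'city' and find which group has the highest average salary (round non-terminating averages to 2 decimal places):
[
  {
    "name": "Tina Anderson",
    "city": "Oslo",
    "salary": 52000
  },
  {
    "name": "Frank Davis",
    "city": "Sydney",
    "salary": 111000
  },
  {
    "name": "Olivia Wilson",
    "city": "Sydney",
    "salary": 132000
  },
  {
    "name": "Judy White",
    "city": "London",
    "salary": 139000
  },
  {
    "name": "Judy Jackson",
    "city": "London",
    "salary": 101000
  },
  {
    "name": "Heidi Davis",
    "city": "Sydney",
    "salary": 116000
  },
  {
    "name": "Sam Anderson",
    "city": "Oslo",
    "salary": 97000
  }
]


Group by: city

Groups:
  London: 2 people, avg salary = 240000/2 = $120000
  Oslo: 2 people, avg salary = 149000/2 = $74500
  Sydney: 3 people, avg salary = 359000/3 ≈ $119666.67

Highest average salary: London ($120000)

London ($120000)


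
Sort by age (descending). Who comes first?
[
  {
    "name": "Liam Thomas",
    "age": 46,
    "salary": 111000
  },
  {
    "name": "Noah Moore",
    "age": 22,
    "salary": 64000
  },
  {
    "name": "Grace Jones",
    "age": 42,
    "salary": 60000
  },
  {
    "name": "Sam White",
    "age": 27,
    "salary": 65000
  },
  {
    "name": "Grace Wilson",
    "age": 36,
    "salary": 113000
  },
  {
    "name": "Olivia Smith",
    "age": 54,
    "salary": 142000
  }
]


Sort by: age (descending)

Sorted order:
  1. Olivia Smith (age = 54)
  2. Liam Thomas (age = 46)
  3. Grace Jones (age = 42)
  4. Grace Wilson (age = 36)
  5. Sam White (age = 27)
  6. Noah Moore (age = 22)

First: Olivia Smith

Olivia Smith


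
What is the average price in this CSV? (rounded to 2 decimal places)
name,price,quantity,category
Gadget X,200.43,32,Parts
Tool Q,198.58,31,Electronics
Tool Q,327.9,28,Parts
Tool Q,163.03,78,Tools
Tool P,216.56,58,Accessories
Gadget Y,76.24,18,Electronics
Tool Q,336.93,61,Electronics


Computing average price:
Values: [200.43, 198.58, 327.9, 163.03, 216.56, 76.24, 336.93]
Sum = 1519.67
Count = 7
Average = 1519.67/7 ≈ 217.10 (rounded to 2 decimal places)

217.10


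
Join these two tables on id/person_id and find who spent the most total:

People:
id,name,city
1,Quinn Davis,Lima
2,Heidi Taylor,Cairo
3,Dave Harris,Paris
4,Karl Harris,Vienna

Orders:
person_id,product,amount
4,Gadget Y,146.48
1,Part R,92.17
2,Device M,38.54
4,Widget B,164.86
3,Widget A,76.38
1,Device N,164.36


Join on: people.id = orders.person_id

Joined rows:
  Karl Harris (Vienna) bought Gadget Y for $146.48
  Quinn Davis (Lima) bought Part R for $92.17
  Heidi Taylor (Cairo) bought Device M for $38.54
  Karl Harris (Vienna) bought Widget B for $164.86
  Dave Harris (Paris) bought Widget A for $76.38
  Quinn Davis (Lima) bought Device N for $164.36

Total per person:
  Karl Harris: $311.34
  Quinn Davis: $256.53
  Dave Harris: $76.38
  Heidi Taylor: $38.54

Top spender: Karl Harris ($311.34)

Karl Harris ($311.34)


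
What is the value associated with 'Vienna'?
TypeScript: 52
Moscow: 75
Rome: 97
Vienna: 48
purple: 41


Looking up key 'Vienna'
Value: 48

48


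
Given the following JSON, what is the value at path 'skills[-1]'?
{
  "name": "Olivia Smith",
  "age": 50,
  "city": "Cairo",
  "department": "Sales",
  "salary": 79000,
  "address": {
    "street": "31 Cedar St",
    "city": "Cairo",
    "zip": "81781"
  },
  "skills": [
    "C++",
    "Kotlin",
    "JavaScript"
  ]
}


Query: skills[-1]
Path: skills -> last element
Value: JavaScript

JavaScript


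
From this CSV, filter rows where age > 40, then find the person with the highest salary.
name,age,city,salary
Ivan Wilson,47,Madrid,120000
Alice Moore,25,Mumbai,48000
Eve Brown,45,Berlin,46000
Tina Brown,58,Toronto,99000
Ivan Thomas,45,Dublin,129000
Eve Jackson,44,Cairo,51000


Filter: age > 40
Sort by: salary (descending)

Filtered records (5):
  Ivan Thomas, age 45, salary $129000
  Ivan Wilson, age 47, salary $120000
  Tina Brown, age 58, salary $99000
  Eve Jackson, age 44, salary $51000
  Eve Brown, age 45, salary $46000

Highest salary: Ivan Thomas ($129000)

Ivan Thomas


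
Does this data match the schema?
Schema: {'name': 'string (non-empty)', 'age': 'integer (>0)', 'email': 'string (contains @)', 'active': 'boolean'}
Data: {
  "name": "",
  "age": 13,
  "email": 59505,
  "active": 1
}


Validating each field against schema:
  name: FAIL ("" is an empty string)
  age: OK (positive integer)
  email: FAIL (59505 is not a string)
  active: FAIL (1 is not a boolean)

Result: INVALID (3 errors: name, email, active)

INVALID (3 errors: name, email, active)


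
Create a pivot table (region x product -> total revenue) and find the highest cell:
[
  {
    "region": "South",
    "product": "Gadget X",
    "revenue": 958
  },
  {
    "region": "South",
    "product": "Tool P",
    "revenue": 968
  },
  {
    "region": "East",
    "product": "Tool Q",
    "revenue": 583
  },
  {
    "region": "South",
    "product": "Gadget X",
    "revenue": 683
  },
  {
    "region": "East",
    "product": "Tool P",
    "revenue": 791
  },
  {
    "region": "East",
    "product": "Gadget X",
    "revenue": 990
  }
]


Pivot: region (rows) x product (columns) -> total revenue

     Gadget X      Tool P        Tool Q      
East           990           791           583  
South         1641           968             0  

Highest: South / Gadget X = $1641

South / Gadget X = $1641


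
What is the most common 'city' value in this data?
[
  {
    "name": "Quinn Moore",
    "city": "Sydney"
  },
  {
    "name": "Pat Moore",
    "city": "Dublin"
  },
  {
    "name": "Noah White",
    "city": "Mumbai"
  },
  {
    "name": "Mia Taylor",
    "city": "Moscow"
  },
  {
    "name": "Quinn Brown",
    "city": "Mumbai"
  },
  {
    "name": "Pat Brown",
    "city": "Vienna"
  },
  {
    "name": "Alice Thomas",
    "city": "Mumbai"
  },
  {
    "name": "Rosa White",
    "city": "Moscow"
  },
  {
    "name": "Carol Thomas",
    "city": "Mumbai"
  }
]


Counting 'city' values across 9 records:

  Mumbai: 4 ####
  Moscow: 2 ##
  Sydney: 1 #
  Dublin: 1 #
  Vienna: 1 #

Most common: Mumbai (4 times)

Mumbai (4 times)


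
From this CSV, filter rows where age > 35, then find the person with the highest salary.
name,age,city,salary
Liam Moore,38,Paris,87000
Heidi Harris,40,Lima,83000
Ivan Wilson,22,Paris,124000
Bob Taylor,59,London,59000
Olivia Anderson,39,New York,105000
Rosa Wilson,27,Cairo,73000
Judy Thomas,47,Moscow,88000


Filter: age > 35
Sort by: salary (descending)

Filtered records (5):
  Olivia Anderson, age 39, salary $105000
  Judy Thomas, age 47, salary $88000
  Liam Moore, age 38, salary $87000
  Heidi Harris, age 40, salary $83000
  Bob Taylor, age 59, salary $59000

Highest salary: Olivia Anderson ($105000)

Olivia Anderson


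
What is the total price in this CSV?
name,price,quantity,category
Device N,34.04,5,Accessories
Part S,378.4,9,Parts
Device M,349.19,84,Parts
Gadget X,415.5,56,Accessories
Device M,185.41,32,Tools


Computing total price:
Values: [34.04, 378.4, 349.19, 415.5, 185.41]
Sum = 1362.54

1362.54


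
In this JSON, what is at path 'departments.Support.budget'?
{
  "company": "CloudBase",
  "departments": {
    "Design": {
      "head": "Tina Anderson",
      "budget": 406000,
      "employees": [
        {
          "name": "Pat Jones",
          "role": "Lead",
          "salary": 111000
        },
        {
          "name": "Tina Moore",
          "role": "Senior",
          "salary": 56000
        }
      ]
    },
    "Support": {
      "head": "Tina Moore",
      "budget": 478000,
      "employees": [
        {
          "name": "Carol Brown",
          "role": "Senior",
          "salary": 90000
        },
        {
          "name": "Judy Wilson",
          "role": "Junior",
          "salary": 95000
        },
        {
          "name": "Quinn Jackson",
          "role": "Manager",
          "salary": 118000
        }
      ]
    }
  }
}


Path: departments.Support.budget

Navigate:
  -> departments
  -> Support
  -> budget = 478000

478000


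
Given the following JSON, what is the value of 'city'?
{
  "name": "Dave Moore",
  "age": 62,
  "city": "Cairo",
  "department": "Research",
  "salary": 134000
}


Looking up field 'city'
Value: Cairo

Cairo


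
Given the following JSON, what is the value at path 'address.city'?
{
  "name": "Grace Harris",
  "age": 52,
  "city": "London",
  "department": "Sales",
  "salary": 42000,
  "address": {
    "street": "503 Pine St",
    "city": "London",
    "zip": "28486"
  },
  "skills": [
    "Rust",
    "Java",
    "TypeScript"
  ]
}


Query: address.city
Path: address -> city
Value: London

London


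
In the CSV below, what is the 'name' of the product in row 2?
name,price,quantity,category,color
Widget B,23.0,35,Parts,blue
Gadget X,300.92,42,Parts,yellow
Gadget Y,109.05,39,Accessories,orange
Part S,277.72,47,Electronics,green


Query: Row 2 ('Gadget X'), column 'name'
Value: Gadget X

Gadget X


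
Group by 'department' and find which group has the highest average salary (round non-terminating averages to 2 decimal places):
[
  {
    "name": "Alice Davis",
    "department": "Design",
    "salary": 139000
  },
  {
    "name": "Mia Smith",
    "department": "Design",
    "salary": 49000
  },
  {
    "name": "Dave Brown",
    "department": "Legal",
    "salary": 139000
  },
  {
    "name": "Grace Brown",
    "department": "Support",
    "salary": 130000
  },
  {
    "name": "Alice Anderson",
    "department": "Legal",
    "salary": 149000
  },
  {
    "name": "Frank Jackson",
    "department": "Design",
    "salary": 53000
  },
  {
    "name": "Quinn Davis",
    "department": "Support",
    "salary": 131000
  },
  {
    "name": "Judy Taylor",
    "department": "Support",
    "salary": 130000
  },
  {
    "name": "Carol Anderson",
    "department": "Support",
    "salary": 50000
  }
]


Group by: department

Groups:
  Design: 3 people, avg salary = 241000/3 ≈ $80333.33
  Legal: 2 people, avg salary = 288000/2 = $144000
  Support: 4 people, avg salary = 441000/4 = $110250

Highest average salary: Legal ($144000)

Legal ($144000)


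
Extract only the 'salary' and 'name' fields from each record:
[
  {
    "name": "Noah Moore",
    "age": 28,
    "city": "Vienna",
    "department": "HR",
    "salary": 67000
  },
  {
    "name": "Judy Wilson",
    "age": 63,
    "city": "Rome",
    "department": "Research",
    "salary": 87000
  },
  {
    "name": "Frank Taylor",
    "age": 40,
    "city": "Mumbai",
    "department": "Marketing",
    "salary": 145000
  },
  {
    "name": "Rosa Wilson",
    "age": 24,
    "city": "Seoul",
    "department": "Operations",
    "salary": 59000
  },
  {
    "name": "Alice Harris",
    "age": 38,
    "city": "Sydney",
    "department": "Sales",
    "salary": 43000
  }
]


Original: 5 records with fields: name, age, city, department, salary
Keep: ['salary', 'name']
Drop: ['age', 'city', 'department']
Result: 5 records, 2 fields each

[
  {
    "salary": 67000,
    "name": "Noah Moore"
  },
  {
    "salary": 87000,
    "name": "Judy Wilson"
  },
  {
    "salary": 145000,
    "name": "Frank Taylor"
  },
  {
    "salary": 59000,
    "name": "Rosa Wilson"
  },
  {
    "salary": 43000,
    "name": "Alice Harris"
  }
]


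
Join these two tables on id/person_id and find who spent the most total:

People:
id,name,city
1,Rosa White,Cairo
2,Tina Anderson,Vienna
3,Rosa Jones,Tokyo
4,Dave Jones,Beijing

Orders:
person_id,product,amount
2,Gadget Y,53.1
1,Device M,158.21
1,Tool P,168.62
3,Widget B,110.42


Join on: people.id = orders.person_id

Joined rows:
  Tina Anderson (Vienna) bought Gadget Y for $53.1
  Rosa White (Cairo) bought Device M for $158.21
  Rosa White (Cairo) bought Tool P for $168.62
  Rosa Jones (Tokyo) bought Widget B for $110.42

Total per person:
  Rosa White: $326.83
  Rosa Jones: $110.42
  Tina Anderson: $53.10

Top spender: Rosa White ($326.83)

Rosa White ($326.83)


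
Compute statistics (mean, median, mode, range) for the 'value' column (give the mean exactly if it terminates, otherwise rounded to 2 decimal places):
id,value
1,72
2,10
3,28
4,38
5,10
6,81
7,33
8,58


Data: [72, 10, 28, 38, 10, 81, 33, 58]
Count: 8
Sum: 330
Mean: 330/8 = 41.25
Sorted: [10, 10, 28, 33, 38, 58, 72, 81]
Median: 35.5
Mode: 10 (2 times)
Range: 81 - 10 = 71
Min: 10, Max: 81

mean=41.25, median=35.5, mode=10, range=71


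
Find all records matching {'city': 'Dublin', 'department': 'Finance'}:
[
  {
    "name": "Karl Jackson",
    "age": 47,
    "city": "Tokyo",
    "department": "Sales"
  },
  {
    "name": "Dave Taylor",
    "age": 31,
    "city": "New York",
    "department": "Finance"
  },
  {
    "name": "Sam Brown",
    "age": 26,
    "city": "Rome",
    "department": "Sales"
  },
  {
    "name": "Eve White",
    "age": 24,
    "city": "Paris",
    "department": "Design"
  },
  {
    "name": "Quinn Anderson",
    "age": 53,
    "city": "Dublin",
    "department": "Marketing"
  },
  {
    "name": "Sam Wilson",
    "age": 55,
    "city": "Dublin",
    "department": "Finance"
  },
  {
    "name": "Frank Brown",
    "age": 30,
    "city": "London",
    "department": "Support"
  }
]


Search criteria: {'city': 'Dublin', 'department': 'Finance'}

Checking 7 records:
  Karl Jackson: {city: Tokyo, department: Sales}
  Dave Taylor: {city: New York, department: Finance}
  Sam Brown: {city: Rome, department: Sales}
  Eve White: {city: Paris, department: Design}
  Quinn Anderson: {city: Dublin, department: Marketing}
  Sam Wilson: {city: Dublin, department: Finance} <-- MATCH
  Frank Brown: {city: London, department: Support}

Matches: ["Sam Wilson"]

["Sam Wilson"]


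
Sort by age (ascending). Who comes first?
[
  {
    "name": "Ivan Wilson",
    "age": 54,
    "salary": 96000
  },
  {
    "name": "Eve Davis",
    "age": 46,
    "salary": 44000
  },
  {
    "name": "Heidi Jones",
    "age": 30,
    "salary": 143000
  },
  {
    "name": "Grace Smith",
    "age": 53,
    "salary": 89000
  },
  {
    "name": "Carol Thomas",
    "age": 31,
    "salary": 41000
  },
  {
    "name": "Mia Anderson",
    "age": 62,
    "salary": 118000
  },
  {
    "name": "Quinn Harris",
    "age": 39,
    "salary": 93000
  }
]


Sort by: age (ascending)

Sorted order:
  1. Heidi Jones (age = 30)
  2. Carol Thomas (age = 31)
  3. Quinn Harris (age = 39)
  4. Eve Davis (age = 46)
  5. Grace Smith (age = 53)
  6. Ivan Wilson (age = 54)
  7. Mia Anderson (age = 62)

First: Heidi Jones

Heidi Jones


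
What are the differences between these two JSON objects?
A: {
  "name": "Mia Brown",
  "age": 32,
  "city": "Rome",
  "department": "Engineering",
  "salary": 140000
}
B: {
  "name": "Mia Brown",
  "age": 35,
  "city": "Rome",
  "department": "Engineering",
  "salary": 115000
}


Comparing each field (in key order):
  name: same
  age: DIFFERENT
  city: same
  department: same
  salary: DIFFERENT
Differences:
  age: 32 -> 35
  salary: 140000 -> 115000

2 field(s) changed

2 changes: age, salary


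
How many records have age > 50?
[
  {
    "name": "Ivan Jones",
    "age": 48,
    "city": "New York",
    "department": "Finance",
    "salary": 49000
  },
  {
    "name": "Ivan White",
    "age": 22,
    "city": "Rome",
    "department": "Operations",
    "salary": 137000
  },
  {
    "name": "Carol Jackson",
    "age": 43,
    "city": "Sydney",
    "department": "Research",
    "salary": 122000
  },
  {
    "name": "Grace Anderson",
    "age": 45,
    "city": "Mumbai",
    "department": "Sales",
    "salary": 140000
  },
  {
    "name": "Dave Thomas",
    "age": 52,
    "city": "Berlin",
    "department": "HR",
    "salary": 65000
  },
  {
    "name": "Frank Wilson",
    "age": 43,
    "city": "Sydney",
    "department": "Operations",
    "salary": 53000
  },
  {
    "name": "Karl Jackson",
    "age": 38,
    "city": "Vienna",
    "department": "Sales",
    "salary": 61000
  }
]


Data: 7 records
Condition: age > 50

Checking each record:
  Ivan Jones: 48
  Ivan White: 22
  Carol Jackson: 43
  Grace Anderson: 45
  Dave Thomas: 52 MATCH
  Frank Wilson: 43
  Karl Jackson: 38

Count: 1

1


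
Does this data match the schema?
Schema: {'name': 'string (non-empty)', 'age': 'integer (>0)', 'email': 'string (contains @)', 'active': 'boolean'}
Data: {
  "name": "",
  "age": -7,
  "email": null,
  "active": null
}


Validating each field against schema:
  name: FAIL ("" is an empty string)
  age: FAIL (-7 is not > 0)
  email: FAIL (null is not a string)
  active: FAIL (null is not a boolean)

Result: INVALID (4 errors: name, age, email, active)

INVALID (4 errors: name, age, email, active)


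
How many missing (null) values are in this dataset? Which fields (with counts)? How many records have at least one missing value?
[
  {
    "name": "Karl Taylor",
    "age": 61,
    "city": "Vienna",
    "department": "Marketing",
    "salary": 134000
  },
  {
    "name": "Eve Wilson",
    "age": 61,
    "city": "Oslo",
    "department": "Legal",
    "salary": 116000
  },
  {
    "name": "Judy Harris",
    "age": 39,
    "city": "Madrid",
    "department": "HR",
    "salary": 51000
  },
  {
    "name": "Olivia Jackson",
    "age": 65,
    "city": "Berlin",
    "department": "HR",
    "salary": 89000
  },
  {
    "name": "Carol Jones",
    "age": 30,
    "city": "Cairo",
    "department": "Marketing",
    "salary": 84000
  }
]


Checking for missing (null) values in 5 records:

  Karl Taylor: complete
  Eve Wilson: complete
  Judy Harris: complete
  Olivia Jackson: complete
  Carol Jones: complete

Per field:
  name: 0 missing
  age: 0 missing
  city: 0 missing
  department: 0 missing
  salary: 0 missing

Total missing values: 0
Records with any missing: 0

0 missing values (none); 0 incomplete records


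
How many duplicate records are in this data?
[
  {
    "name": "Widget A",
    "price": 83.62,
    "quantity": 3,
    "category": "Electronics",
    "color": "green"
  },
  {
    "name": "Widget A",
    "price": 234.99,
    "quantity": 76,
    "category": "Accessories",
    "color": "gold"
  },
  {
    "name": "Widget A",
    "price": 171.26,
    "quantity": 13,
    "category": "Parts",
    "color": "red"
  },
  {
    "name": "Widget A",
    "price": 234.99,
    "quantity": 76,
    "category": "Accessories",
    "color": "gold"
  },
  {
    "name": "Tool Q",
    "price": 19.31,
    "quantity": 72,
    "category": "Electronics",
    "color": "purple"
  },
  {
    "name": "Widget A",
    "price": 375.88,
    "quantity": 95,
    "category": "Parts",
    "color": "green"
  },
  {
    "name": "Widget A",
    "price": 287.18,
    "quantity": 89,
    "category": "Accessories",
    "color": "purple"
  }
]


Checking 7 records for duplicates:

  Row 1: Widget A ($83.62, qty 3)
  Row 2: Widget A ($234.99, qty 76)
  Row 3: Widget A ($171.26, qty 13)
  Row 4: Widget A ($234.99, qty 76) <-- DUPLICATE
  Row 5: Tool Q ($19.31, qty 72)
  Row 6: Widget A ($375.88, qty 95)
  Row 7: Widget A ($287.18, qty 89)

Duplicates found: 1
Unique records: 6

1 duplicates, 6 unique


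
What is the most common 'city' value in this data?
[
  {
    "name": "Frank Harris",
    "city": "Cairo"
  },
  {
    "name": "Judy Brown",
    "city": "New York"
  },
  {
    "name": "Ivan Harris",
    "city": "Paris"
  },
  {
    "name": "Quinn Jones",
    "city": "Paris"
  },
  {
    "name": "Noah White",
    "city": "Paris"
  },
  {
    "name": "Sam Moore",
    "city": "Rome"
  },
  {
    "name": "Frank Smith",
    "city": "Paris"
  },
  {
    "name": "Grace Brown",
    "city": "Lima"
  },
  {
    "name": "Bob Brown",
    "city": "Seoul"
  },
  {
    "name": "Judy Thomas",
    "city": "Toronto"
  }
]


Counting 'city' values across 10 records:

  Paris: 4 ####
  Cairo: 1 #
  New York: 1 #
  Rome: 1 #
  Lima: 1 #
  Seoul: 1 #
  Toronto: 1 #

Most common: Paris (4 times)

Paris (4 times)


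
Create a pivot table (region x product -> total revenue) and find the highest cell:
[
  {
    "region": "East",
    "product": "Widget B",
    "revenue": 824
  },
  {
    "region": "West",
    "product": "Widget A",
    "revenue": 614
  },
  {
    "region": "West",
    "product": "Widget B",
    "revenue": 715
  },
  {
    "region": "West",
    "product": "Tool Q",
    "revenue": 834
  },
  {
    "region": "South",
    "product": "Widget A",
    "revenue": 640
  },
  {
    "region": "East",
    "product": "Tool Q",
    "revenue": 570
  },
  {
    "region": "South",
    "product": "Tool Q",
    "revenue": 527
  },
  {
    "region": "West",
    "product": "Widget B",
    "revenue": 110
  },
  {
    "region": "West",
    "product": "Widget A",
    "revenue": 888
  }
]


Pivot: region (rows) x product (columns) -> total revenue

     Tool Q        Widget A      Widget B    
East           570             0           824  
South          527           640             0  
West           834          1502           825  

Highest: West / Widget A = $1502

West / Widget A = $1502


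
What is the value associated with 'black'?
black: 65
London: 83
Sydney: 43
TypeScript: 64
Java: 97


Looking up key 'black'
Value: 65

65


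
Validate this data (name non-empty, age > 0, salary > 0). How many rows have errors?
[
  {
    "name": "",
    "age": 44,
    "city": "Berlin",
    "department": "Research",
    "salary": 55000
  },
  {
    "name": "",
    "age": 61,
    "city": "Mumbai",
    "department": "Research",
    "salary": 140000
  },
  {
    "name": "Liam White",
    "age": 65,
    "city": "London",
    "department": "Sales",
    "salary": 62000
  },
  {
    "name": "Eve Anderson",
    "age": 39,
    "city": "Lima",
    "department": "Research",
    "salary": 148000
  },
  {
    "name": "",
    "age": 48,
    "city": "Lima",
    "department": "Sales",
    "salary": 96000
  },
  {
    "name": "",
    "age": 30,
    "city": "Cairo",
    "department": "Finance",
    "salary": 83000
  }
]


Validating 6 records:
Rules: name non-empty, age > 0, salary > 0

  Row 1 (???): empty name
  Row 2 (???): empty name
  Row 3 (Liam White): OK
  Row 4 (Eve Anderson): OK
  Row 5 (???): empty name
  Row 6 (???): empty name

Total errors: 4

4 errors


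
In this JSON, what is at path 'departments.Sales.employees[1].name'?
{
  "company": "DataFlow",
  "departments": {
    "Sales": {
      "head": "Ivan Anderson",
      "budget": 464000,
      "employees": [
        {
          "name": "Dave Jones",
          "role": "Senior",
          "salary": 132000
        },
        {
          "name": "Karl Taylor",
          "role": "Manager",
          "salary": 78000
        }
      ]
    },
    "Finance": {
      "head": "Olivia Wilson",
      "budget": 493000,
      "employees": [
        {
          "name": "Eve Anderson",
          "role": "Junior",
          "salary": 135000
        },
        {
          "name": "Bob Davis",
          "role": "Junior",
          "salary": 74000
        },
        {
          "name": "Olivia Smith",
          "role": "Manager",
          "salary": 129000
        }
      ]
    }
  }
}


Path: departments.Sales.employees[1].name

Navigate:
  -> departments
  -> Sales
  -> employees[1].name = 'Karl Taylor'

Karl Taylor


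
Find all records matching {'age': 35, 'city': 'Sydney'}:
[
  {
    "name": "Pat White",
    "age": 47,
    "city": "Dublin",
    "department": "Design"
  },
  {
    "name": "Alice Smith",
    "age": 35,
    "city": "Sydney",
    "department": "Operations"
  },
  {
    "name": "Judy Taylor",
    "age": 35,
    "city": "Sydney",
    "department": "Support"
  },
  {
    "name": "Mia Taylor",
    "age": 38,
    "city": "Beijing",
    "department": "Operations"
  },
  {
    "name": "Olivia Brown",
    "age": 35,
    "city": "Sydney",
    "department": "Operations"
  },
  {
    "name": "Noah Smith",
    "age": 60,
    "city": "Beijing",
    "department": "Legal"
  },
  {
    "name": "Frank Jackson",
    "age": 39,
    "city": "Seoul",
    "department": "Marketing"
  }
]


Search criteria: {'age': 35, 'city': 'Sydney'}

Checking 7 records:
  Pat White: {age: 47, city: Dublin}
  Alice Smith: {age: 35, city: Sydney} <-- MATCH
  Judy Taylor: {age: 35, city: Sydney} <-- MATCH
  Mia Taylor: {age: 38, city: Beijing}
  Olivia Brown: {age: 35, city: Sydney} <-- MATCH
  Noah Smith: {age: 60, city: Beijing}
  Frank Jackson: {age: 39, city: Seoul}

Matches: ["Alice Smith", "Judy Taylor", "Olivia Brown"]

["Alice Smith", "Judy Taylor", "Olivia Brown"]


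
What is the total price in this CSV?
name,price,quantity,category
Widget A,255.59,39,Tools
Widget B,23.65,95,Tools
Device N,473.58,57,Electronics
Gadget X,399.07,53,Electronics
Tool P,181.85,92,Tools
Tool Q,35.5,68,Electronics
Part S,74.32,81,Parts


Computing total price:
Values: [255.59, 23.65, 473.58, 399.07, 181.85, 35.5, 74.32]
Sum = 1443.56

1443.56


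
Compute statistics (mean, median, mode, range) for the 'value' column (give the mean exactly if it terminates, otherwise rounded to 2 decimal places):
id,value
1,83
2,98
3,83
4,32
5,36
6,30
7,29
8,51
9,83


Data: [83, 98, 83, 32, 36, 30, 29, 51, 83]
Count: 9
Sum: 525
Mean: 525/9 ≈ 58.33 (rounded to 2 decimal places)
Sorted: [29, 30, 32, 36, 51, 83, 83, 83, 98]
Median: 51.0
Mode: 83 (3 times)
Range: 98 - 29 = 69
Min: 29, Max: 98

mean≈58.33, median=51.0, mode=83, range=69


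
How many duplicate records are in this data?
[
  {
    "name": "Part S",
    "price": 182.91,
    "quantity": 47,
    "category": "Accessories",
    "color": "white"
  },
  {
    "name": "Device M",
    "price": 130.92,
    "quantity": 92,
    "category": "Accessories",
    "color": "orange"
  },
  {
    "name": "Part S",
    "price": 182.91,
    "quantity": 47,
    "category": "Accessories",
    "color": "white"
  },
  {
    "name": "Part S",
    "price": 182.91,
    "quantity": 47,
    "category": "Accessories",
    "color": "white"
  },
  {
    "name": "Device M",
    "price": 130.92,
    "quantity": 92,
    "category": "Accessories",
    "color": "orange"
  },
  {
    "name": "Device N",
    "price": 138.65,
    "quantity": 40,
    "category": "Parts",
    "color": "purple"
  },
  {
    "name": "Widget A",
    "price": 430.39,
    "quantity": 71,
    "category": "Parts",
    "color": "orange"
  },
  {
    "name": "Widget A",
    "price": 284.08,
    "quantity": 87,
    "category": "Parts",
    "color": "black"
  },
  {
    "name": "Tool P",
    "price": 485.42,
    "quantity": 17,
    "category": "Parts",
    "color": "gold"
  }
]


Checking 9 records for duplicates:

  Row 1: Part S ($182.91, qty 47)
  Row 2: Device M ($130.92, qty 92)
  Row 3: Part S ($182.91, qty 47) <-- DUPLICATE
  Row 4: Part S ($182.91, qty 47) <-- DUPLICATE
  Row 5: Device M ($130.92, qty 92) <-- DUPLICATE
  Row 6: Device N ($138.65, qty 40)
  Row 7: Widget A ($430.39, qty 71)
  Row 8: Widget A ($284.08, qty 87)
  Row 9: Tool P ($485.42, qty 17)

Duplicates found: 3
Unique records: 6

3 duplicates, 6 unique


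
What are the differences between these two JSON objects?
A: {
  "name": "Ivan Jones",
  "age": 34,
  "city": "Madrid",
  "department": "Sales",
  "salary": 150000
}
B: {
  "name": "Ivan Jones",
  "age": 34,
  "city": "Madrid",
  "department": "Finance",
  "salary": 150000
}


Comparing each field (in key order):
  name: same
  age: same
  city: same
  department: DIFFERENT
  salary: same
Differences:
  department: Sales -> Finance

1 field(s) changed

1 change: department


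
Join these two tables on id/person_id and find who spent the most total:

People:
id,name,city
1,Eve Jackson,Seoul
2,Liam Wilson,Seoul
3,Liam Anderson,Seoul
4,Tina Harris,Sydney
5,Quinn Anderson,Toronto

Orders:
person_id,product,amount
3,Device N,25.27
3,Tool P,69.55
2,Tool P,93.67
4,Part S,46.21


Join on: people.id = orders.person_id

Joined rows:
  Liam Anderson (Seoul) bought Device N for $25.27
  Liam Anderson (Seoul) bought Tool P for $69.55
  Liam Wilson (Seoul) bought Tool P for $93.67
  Tina Harris (Sydney) bought Part S for $46.21

Total per person:
  Liam Anderson: $94.82
  Liam Wilson: $93.67
  Tina Harris: $46.21

Top spender: Liam Anderson ($94.82)

Liam Anderson ($94.82)


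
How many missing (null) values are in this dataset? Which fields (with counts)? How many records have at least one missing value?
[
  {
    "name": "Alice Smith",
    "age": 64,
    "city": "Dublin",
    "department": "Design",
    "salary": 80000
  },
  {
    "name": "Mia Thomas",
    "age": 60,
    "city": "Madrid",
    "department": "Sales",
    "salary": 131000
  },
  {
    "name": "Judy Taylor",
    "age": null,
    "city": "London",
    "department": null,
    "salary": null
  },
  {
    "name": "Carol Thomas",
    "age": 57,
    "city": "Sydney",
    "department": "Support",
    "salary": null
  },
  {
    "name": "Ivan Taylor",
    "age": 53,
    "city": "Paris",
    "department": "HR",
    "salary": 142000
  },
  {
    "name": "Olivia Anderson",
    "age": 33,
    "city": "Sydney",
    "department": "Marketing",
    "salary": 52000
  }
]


Checking for missing (null) values in 6 records:

  Alice Smith: complete
  Mia Thomas: complete
  Judy Taylor: age, department, salary
  Carol Thomas: salary
  Ivan Taylor: complete
  Olivia Anderson: complete

Per field:
  name: 0 missing
  age: 1 missing
  city: 0 missing
  department: 1 missing
  salary: 2 missing

Total missing values: 4
Records with any missing: 2

4 missing values (age: 1, department: 1, salary: 2); 2 incomplete records
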